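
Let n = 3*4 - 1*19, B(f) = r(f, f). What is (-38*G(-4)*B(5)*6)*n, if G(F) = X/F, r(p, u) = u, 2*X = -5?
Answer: 9975/2 ≈ 4987.5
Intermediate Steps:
X = -5/2 (X = (½)*(-5) = -5/2 ≈ -2.5000)
G(F) = -5/(2*F)
B(f) = f
n = -7 (n = 12 - 19 = -7)
(-38*G(-4)*B(5)*6)*n = -38*-5/2/(-4)*5*6*(-7) = -38*-5/2*(-¼)*5*6*(-7) = -38*(5/8)*5*6*(-7) = -475*6/4*(-7) = -38*75/4*(-7) = -1425/2*(-7) = 9975/2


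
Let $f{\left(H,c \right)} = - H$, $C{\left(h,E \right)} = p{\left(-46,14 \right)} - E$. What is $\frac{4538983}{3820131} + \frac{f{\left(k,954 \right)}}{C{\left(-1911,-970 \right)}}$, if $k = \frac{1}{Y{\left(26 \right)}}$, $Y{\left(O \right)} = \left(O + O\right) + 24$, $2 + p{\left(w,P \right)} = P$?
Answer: $\frac{338749559125}{285104016792} \approx 1.1882$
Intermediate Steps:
$p{\left(w,P \right)} = -2 + P$
$Y{\left(O \right)} = 24 + 2 O$ ($Y{\left(O \right)} = 2 O + 24 = 24 + 2 O$)
$C{\left(h,E \right)} = 12 - E$ ($C{\left(h,E \right)} = \left(-2 + 14\right) - E = 12 - E$)
$k = \frac{1}{76}$ ($k = \frac{1}{24 + 2 \cdot 26} = \frac{1}{24 + 52} = \frac{1}{76} \approx 0.013158$)
$\frac{4538983}{3820131} + \frac{f{\left(k,954 \right)}}{C{\left(-1911,-970 \right)}} = \frac{4538983}{3820131} + \frac{\left(-1\right) \frac{1}{76}}{12 - -970} = 4538983 \cdot \frac{1}{3820131} - \frac{1}{76 \left(12 + 970\right)} = \frac{4538983}{3820131} - \frac{1}{76 \cdot 982} = \frac{4538983}{3820131} - \frac{1}{74632} = \frac{338749559125}{285104016792}$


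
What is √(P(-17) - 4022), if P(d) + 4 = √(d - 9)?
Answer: √(-4026 + I*√26) ≈ 0.0402 + 63.451*I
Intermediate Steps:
P(d) = -4 + √(-9 + d) (P(d) = -4 + √(d - 9) = -4 + √(-9 + d))
√(P(-17) - 4022) = √((-4 + √(-9 - 17)) - 4022) = √((-4 + √(-26)) - 4022) = √((-4 + I*√26) - 4022) = √(-4026 + I*√26)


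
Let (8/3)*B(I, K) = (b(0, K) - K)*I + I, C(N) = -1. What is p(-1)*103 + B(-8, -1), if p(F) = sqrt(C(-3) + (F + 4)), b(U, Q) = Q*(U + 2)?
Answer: 103*sqrt(2) ≈ 145.66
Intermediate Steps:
b(U, Q) = Q*(2 + U)
B(I, K) = 3*I/8 + 3*I*K/8 (B(I, K) = 3*((K*(2 + 0) - K)*I + I)/8 = 3*((K*2 - K)*I + I)/8 = 3*((2*K - K)*I + I)/8 = 3*(K*I + I)/8 = 3*(I*K + I)/8 = 3*(I + I*K)/8 = 3*I/8 + 3*I*K/8)
p(F) = sqrt(3 + F) (p(F) = sqrt(-1 + (F + 4)) = sqrt(-1 + (4 + F)) = sqrt(3 + F))
p(-1)*103 + B(-8, -1) = sqrt(3 - 1)*103 + (3/8)*(-8)*(1 - 1) = sqrt(2)*103 + (3/8)*(-8)*0 = 103*sqrt(2) + 0 = 103*sqrt(2)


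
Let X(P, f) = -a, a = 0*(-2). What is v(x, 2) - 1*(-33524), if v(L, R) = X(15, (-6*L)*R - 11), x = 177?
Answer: 33524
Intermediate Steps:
a = 0
X(P, f) = 0 (X(P, f) = -1*0 = 0)
v(L, R) = 0
v(x, 2) - 1*(-33524) = 0 - 1*(-33524) = 0 + 33524 = 33524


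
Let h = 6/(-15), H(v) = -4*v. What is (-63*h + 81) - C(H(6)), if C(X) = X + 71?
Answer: 296/5 ≈ 59.200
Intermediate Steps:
C(X) = 71 + X
h = -⅖ (h = 6*(-1/15) = -⅖ ≈ -0.40000)
(-63*h + 81) - C(H(6)) = (-63*(-⅖) + 81) - (71 - 4*6) = (126/5 + 81) - (71 - 24) = 531/5 - 1*47 = 531/5 - 47 = 296/5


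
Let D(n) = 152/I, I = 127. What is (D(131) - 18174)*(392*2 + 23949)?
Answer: -57082428418/127 ≈ -4.4947e+8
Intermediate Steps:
D(n) = 152/127
(D(131) - 18174)*(392*2 + 23949) = (152/127 - 18174)*(392*2 + 23949) = -2307946*(784 + 23949)/127 = -2307946/127*24733 = -57082428418/127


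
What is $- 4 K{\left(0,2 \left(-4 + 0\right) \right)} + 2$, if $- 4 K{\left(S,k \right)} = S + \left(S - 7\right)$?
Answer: $-5$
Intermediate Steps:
$K{\left(S,k \right)} = \frac{7}{4} - \frac{S}{2}$ ($K{\left(S,k \right)} = - \frac{S + \left(S - 7\right)}{4} = - \frac{S + \left(-7 + S\right)}{4} = - \frac{-7 + 2 S}{4} = \frac{7}{4} - \frac{S}{2}$)
$- 4 K{\left(0,2 \left(-4 + 0\right) \right)} + 2 = - 4 \left(\frac{7}{4} - 0\right) + 2 = - 4 \left(\frac{7}{4} + 0\right) + 2 = \left(-4\right) \frac{7}{4} + 2 = -7 + 2 = -5$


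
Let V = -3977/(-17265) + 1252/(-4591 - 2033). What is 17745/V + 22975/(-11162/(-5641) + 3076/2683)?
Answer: 8136021706559095025/18635428335018 ≈ 4.3659e+5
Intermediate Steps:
V = 393989/9530280 (V = -3977*(-1/17265) + 1252/(-6624) = 3977/17265 + 1252*(-1/6624) = 3977/17265 - 313/1656 = 393989/9530280 ≈ 0.041341)
17745/V + 22975/(-11162/(-5641) + 3076/2683) = 17745/(393989/9530280) + 22975/(-11162/(-5641) + 3076/2683) = 17745*(9530280/393989) + 22975/(-11162*(-1/5641) + 3076*(1/2683)) = 169114818600/393989 + 22975/(11162/5641 + 3076/2683) = 169114818600/393989 + 22975/(47299362/15134803) = 169114818600/393989 + 22975*(15134803/47299362) = 169114818600/393989 + 347722098925/47299362 = 8136021706559095025/18635428335018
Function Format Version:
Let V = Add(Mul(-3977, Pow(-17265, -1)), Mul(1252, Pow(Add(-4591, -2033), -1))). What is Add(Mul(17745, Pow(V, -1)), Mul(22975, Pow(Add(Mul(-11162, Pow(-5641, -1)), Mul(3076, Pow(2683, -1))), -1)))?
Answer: Rational(8136021706559095025, 18635428335018) ≈ 4.3659e+5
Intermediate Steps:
V = Rational(393989, 9530280) (V = Add(Mul(-3977, Rational(-1, 17265)), Mul(1252, Pow(-6624, -1))) = Add(Rational(3977, 17265), Mul(1252, Rational(-1, 6624))) = Add(Rational(3977, 17265), Rational(-313, 1656)) = Rational(393989, 9530280) ≈ 0.041341)
Add(Mul(17745, Pow(V, -1)), Mul(22975, Pow(Add(Mul(-11162, Pow(-5641, -1)), Mul(3076, Pow(2683, -1))), -1))) = Add(Mul(17745, Pow(Rational(393989, 9530280), -1)), Mul(22975, Pow(Add(Mul(-11162, Pow(-5641, -1)), Mul(3076, Pow(2683, -1))), -1))) = Add(Mul(17745, Rational(9530280, 393989)), Mul(22975, Pow(Add(Mul(-11162, Rational(-1, 5641)), Mul(3076, Rational(1, 2683))), -1))) = Add(Rational(169114818600, 393989), Mul(22975, Pow(Add(Rational(11162, 5641), Rational(3076, 2683)), -1))) = Add(Rational(169114818600, 393989), Mul(22975, Pow(Rational(47299362, 15134803), -1))) = Add(Rational(169114818600, 393989), Mul(22975, Rational(15134803, 47299362))) = Add(Rational(169114818600, 393989), Rational(347722098925, 47299362)) = Rational(8136021706559095025, 18635428335018)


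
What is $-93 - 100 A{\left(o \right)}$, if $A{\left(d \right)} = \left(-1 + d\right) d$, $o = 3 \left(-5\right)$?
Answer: $-24093$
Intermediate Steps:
$o = -15$
$A{\left(d \right)} = d \left(-1 + d\right)$
$-93 - 100 A{\left(o \right)} = -93 - 100 \left(- 15 \left(-1 - 15\right)\right) = -93 - 100 \left(\left(-15\right) \left(-16\right)\right) = -93 - 24000 = -24093$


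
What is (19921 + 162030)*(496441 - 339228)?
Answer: 28605062563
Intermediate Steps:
(19921 + 162030)*(496441 - 339228) = 181951*157213 = 28605062563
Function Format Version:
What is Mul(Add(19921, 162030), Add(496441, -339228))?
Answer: 28605062563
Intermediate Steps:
Mul(Add(19921, 162030), Add(496441, -339228)) = Mul(181951, 157213) = 28605062563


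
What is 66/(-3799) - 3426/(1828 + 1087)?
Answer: -13207764/11074085 ≈ -1.1927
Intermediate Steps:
66/(-3799) - 3426/(1828 + 1087) = 66*(-1/3799) - 3426/2915 = -66/3799 - 3426*1/2915 = -66/3799 - 3426/2915 = -13207764/11074085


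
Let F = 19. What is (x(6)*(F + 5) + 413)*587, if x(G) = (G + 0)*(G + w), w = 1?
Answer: 834127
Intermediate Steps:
x(G) = G*(1 + G) (x(G) = (G + 0)*(G + 1) = G*(1 + G))
(x(6)*(F + 5) + 413)*587 = ((6*(1 + 6))*(19 + 5) + 413)*587 = ((6*7)*24 + 413)*587 = (42*24 + 413)*587 = (1008 + 413)*587 = 1421*587 = 834127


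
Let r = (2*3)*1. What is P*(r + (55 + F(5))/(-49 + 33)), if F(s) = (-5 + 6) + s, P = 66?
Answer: 1155/8 ≈ 144.38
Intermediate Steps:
r = 6 (r = 6*1 = 6)
F(s) = 1 + s
P*(r + (55 + F(5))/(-49 + 33)) = 66*(6 + (55 + (1 + 5))/(-49 + 33)) = 66*(6 + (55 + 6)/(-16)) = 66*(6 + 61*(-1/16)) = 66*(6 - 61/16) = 66*(35/16) = 1155/8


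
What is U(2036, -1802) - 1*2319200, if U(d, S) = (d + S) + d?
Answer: -2316930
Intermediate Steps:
U(d, S) = S + 2*d (U(d, S) = (S + d) + d = S + 2*d)
U(2036, -1802) - 1*2319200 = (-1802 + 2*2036) - 1*2319200 = (-1802 + 4072) - 2319200 = 2270 - 2319200 = -2316930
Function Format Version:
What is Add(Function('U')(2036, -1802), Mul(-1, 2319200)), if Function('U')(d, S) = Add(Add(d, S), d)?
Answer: -2316930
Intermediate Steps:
Function('U')(d, S) = Add(S, Mul(2, d)) (Function('U')(d, S) = Add(Add(S, d), d) = Add(S, Mul(2, d)))
Add(Function('U')(2036, -1802), Mul(-1, 2319200)) = Add(Add(-1802, Mul(2, 2036)), Mul(-1, 2319200)) = Add(Add(-1802, 4072), -2319200) = Add(2270, -2319200) = -2316930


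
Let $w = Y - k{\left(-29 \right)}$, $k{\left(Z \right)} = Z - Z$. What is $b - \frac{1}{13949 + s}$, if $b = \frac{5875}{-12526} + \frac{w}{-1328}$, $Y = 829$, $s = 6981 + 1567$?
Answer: $- \frac{204574145683}{187113488208} \approx -1.0933$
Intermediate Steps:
$k{\left(Z \right)} = 0$
$s = 8548$
$w = 829$ ($w = 829 - 0 = 829 + 0 = 829$)
$b = - \frac{9093027}{8317264}$ ($b = \frac{5875}{-12526} + \frac{829}{-1328} = 5875 \left(- \frac{1}{12526}\right) + 829 \left(- \frac{1}{1328}\right) = - \frac{5875}{12526} - \frac{829}{1328} = - \frac{9093027}{8317264} \approx -1.0933$)
$b - \frac{1}{13949 + s} = - \frac{9093027}{8317264} - \frac{1}{13949 + 8548} = - \frac{9093027}{8317264} - \frac{1}{22497} = - \frac{204574145683}{187113488208}$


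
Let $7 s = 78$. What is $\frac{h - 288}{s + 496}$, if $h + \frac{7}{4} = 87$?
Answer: $- \frac{5677}{14200} \approx -0.39979$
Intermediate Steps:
$s = \frac{78}{7}$ ($s = \frac{1}{7} \cdot 78 = \frac{78}{7} \approx 11.143$)
$h = \frac{341}{4}$ ($h = - \frac{7}{4} + 87 = \frac{341}{4} \approx 85.25$)
$\frac{h - 288}{s + 496} = \frac{\frac{341}{4} - 288}{\frac{78}{7} + 496} = - \frac{811}{4 \cdot \frac{3550}{7}} = \left(- \frac{811}{4}\right) \frac{7}{3550} = - \frac{5677}{14200}$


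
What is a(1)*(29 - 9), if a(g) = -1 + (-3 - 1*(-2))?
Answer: -40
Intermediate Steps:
a(g) = -2 (a(g) = -1 + (-3 + 2) = -1 - 1 = -2)
a(1)*(29 - 9) = -2*(29 - 9) = -2*20 = -40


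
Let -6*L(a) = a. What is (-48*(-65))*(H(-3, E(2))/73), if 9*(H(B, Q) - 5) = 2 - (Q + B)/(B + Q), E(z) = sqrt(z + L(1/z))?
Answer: 47840/219 ≈ 218.45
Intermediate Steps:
L(a) = -a/6
E(z) = sqrt(z - 1/(6*z))
H(B, Q) = 46/9 (H(B, Q) = 5 + (2 - (Q + B)/(B + Q))/9 = 5 + (2 - (B + Q)/(B + Q))/9 = 5 + (2 - 1*1)/9 = 5 + (2 - 1)/9 = 5 + (1/9)*1 = 5 + 1/9 = 46/9)
(-48*(-65))*(H(-3, E(2))/73) = (-48*(-65))*((46/9)/73) = 3120*((46/9)*(1/73)) = 3120*(46/657) = 47840/219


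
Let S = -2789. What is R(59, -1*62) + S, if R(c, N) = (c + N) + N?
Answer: -2854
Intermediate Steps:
R(c, N) = c + 2*N (R(c, N) = (N + c) + N = c + 2*N)
R(59, -1*62) + S = (59 + 2*(-1*62)) - 2789 = (59 + 2*(-62)) - 2789 = (59 - 124) - 2789 = -65 - 2789 = -2854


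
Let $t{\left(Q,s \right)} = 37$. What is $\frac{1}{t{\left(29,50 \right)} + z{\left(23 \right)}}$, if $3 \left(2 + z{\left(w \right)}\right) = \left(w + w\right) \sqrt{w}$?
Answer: $- \frac{315}{37643} + \frac{138 \sqrt{23}}{37643} \approx 0.0092135$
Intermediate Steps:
$z{\left(w \right)} = -2 + \frac{2 w^{\frac{3}{2}}}{3}$ ($z{\left(w \right)} = -2 + \frac{\left(w + w\right) \sqrt{w}}{3} = -2 + \frac{2 w \sqrt{w}}{3} = -2 + \frac{2 w^{\frac{3}{2}}}{3}$)
$\frac{1}{t{\left(29,50 \right)} + z{\left(23 \right)}} = \frac{1}{37 - \left(2 - \frac{2 \cdot 23^{\frac{3}{2}}}{3}\right)} = \frac{1}{37 - \left(2 - \frac{2 \cdot 23 \sqrt{23}}{3}\right)} = \frac{1}{37 - \left(2 - \frac{46 \sqrt{23}}{3}\right)} = \frac{1}{35 + \frac{46 \sqrt{23}}{3}}$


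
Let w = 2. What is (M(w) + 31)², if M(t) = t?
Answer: 1089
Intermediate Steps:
(M(w) + 31)² = (2 + 31)² = 33² = 1089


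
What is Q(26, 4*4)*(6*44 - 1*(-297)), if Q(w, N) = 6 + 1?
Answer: 3927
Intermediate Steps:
Q(w, N) = 7
Q(26, 4*4)*(6*44 - 1*(-297)) = 7*(6*44 - 1*(-297)) = 7*(264 + 297) = 7*561 = 3927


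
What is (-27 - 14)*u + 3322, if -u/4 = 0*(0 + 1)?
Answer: 3322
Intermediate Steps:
u = 0 (u = -0*(0 + 1) = -0 = -4*0 = 0)
(-27 - 14)*u + 3322 = (-27 - 14)*0 + 3322 = -41*0 + 3322 = 0 + 3322 = 3322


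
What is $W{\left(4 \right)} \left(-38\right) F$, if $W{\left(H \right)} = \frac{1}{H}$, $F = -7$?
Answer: $\frac{133}{2} \approx 66.5$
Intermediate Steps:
$W{\left(4 \right)} \left(-38\right) F = \frac{1}{4} \left(-38\right) \left(-7\right) = \left(- \frac{19}{2}\right) \left(-7\right) = \frac{133}{2}$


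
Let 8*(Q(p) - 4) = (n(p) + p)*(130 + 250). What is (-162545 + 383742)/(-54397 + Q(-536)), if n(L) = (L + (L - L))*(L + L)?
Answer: 221197/27213267 ≈ 0.0081283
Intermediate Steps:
n(L) = 2*L² (n(L) = (L + 0)*(2*L) = L*(2*L) = 2*L²)
Q(p) = 4 + 95*p² + 95*p/2 (Q(p) = 4 + ((2*p² + p)*(130 + 250))/8 = 4 + ((p + 2*p²)*380)/8 = 4 + (380*p + 760*p²)/8 = 4 + (95*p² + 95*p/2) = 4 + 95*p² + 95*p/2)
(-162545 + 383742)/(-54397 + Q(-536)) = (-162545 + 383742)/(-54397 + (4 + 95*(-536)² + (95/2)*(-536))) = 221197/(-54397 + (4 + 95*287296 - 25460)) = 221197/(-54397 + (4 + 27293120 - 25460)) = 221197/(-54397 + 27267664) = 221197/27213267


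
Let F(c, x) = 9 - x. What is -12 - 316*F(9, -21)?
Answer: -9492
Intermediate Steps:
-12 - 316*F(9, -21) = -12 - 316*(9 - 1*(-21)) = -12 - 316*(9 + 21) = -12 - 316*30 = -12 - 9480 = -9492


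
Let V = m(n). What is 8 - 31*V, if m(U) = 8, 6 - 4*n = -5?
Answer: -240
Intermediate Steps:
n = 11/4 (n = 3/2 - 1/4*(-5) = 3/2 + 5/4 = 11/4 ≈ 2.7500)
V = 8
8 - 31*V = 8 - 31*8 = 8 - 248 = -240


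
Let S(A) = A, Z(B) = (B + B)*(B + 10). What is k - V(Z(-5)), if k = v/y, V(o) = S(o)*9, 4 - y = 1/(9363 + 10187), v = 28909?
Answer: 600360500/78199 ≈ 7677.3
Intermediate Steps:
Z(B) = 2*B*(10 + B) (Z(B) = (2*B)*(10 + B) = 2*B*(10 + B))
y = 78199/19550 (y = 4 - 1/(9363 + 10187) = 4 - 1/19550 = 78199/19550 ≈ 4.0000)
V(o) = 9*o (V(o) = o*9 = 9*o)
k = 565170950/78199 (k = 28909/(78199/19550) = 28909*(19550/78199) = 565170950/78199 ≈ 7227.3)
k - V(Z(-5)) = 565170950/78199 - 9*2*(-5)*(10 - 5) = 565170950/78199 - 9*2*(-5)*5 = 565170950/78199 - 9*(-50) = 565170950/78199 - 1*(-450) = 565170950/78199 + 450 = 600360500/78199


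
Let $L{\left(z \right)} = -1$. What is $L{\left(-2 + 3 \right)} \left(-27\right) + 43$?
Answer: $70$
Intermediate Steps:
$L{\left(-2 + 3 \right)} \left(-27\right) + 43 = \left(-1\right) \left(-27\right) + 43 = 27 + 43 = 70$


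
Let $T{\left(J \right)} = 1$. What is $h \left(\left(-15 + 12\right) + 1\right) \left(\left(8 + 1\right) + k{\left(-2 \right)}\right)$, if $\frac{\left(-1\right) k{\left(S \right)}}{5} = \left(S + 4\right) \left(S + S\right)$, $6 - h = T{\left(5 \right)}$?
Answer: $-490$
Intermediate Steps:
$h = 5$ ($h = 6 - 1 = 5$)
$k{\left(S \right)} = - 10 S \left(4 + S\right)$ ($k{\left(S \right)} = - 5 \left(S + 4\right) \left(S + S\right) = - 5 \left(4 + S\right) 2 S = - 5 \cdot 2 S \left(4 + S\right) = - 10 S \left(4 + S\right)$)
$h \left(\left(-15 + 12\right) + 1\right) \left(\left(8 + 1\right) + k{\left(-2 \right)}\right) = 5 \left(\left(-15 + 12\right) + 1\right) \left(\left(8 + 1\right) - - 20 \left(4 - 2\right)\right) = 5 \left(-3 + 1\right) \left(9 - \left(-20\right) 2\right) = 5 \left(-2\right) \left(9 + 40\right) = \left(-10\right) 49 = -490$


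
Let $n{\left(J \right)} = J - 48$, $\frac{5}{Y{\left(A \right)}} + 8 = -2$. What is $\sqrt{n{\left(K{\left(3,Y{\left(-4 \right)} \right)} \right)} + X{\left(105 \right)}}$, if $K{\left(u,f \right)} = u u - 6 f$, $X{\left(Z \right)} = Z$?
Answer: $\sqrt{69} \approx 8.3066$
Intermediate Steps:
$Y{\left(A \right)} = - \frac{1}{2}$ ($Y{\left(A \right)} = \frac{5}{-8 - 2} = \frac{5}{-10} = 5 \left(- \frac{1}{10}\right) = - \frac{1}{2}$)
$K{\left(u,f \right)} = u^{2} - 6 f$
$n{\left(J \right)} = -48 + J$
$\sqrt{n{\left(K{\left(3,Y{\left(-4 \right)} \right)} \right)} + X{\left(105 \right)}} = \sqrt{\left(-48 - \left(-3 - 3^{2}\right)\right) + 105} = \sqrt{\left(-48 + \left(9 + 3\right)\right) + 105} = \sqrt{\left(-48 + 12\right) + 105} = \sqrt{-36 + 105} = \sqrt{69}$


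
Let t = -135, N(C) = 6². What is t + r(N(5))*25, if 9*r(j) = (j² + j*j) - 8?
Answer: 63385/9 ≈ 7042.8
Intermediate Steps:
N(C) = 36
r(j) = -8/9 + 2*j²/9 (r(j) = ((j² + j*j) - 8)/9 = ((j² + j²) - 8)/9 = (2*j² - 8)/9 = (-8 + 2*j²)/9 = -8/9 + 2*j²/9)
t + r(N(5))*25 = -135 + (-8/9 + (2/9)*36²)*25 = -135 + (-8/9 + (2/9)*1296)*25 = -135 + (-8/9 + 288)*25 = -135 + (2584/9)*25 = -135 + 64600/9 = 63385/9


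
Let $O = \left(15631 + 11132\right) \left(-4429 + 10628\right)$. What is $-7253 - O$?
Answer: $-165911090$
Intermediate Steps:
$O = 165903837$ ($O = 26763 \cdot 6199 = 165903837$)
$-7253 - O = -7253 - 165903837 = -165911090$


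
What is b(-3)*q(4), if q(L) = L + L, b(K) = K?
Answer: -24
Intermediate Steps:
q(L) = 2*L
b(-3)*q(4) = -6*4 = -3*8 = -24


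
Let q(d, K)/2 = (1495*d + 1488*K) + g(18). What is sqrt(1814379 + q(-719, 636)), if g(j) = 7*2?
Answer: 3*sqrt(173037) ≈ 1247.9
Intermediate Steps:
g(j) = 14
q(d, K) = 28 + 2976*K + 2990*d (q(d, K) = 2*((1495*d + 1488*K) + 14) = 2*((1488*K + 1495*d) + 14) = 2*(14 + 1488*K + 1495*d) = 28 + 2976*K + 2990*d)
sqrt(1814379 + q(-719, 636)) = sqrt(1814379 + (28 + 2976*636 + 2990*(-719))) = sqrt(1814379 + (28 + 1892736 - 2149810)) = sqrt(1814379 - 257046) = sqrt(1557333) = 3*sqrt(173037)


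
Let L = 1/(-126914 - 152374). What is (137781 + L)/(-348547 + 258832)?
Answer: -38480579927/25056322920 ≈ -1.5358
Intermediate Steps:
L = -1/279288 (L = 1/(-279288) = -1/279288 ≈ -3.5805e-6)
(137781 + L)/(-348547 + 258832) = (137781 - 1/279288)/(-348547 + 258832) = (38480579927/279288)/(-89715) = (38480579927/279288)*(-1/89715) = -38480579927/25056322920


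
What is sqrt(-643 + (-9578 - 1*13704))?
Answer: 5*I*sqrt(957) ≈ 154.68*I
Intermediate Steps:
sqrt(-643 + (-9578 - 1*13704)) = sqrt(-643 + (-9578 - 13704)) = sqrt(-643 - 23282) = sqrt(-23925) = 5*I*sqrt(957)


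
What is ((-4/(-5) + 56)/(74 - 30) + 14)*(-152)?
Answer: -127832/55 ≈ -2324.2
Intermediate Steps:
((-4/(-5) + 56)/(74 - 30) + 14)*(-152) = ((-4*(-1/5) + 56)/44 + 14)*(-152) = ((4/5 + 56)*(1/44) + 14)*(-152) = ((284/5)*(1/44) + 14)*(-152) = (71/55 + 14)*(-152) = (841/55)*(-152) = -127832/55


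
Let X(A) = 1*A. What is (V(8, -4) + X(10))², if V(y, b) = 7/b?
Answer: 1089/16 ≈ 68.063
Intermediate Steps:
X(A) = A
(V(8, -4) + X(10))² = (7/(-4) + 10)² = (7*(-¼) + 10)² = (-7/4 + 10)² = (33/4)² = 1089/16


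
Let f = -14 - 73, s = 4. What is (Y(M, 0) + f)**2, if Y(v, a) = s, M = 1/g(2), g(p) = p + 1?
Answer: 6889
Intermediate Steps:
g(p) = 1 + p
M = 1/3 (M = 1/(1 + 2) = 1/3 ≈ 0.33333)
Y(v, a) = 4
f = -87
(Y(M, 0) + f)**2 = (4 - 87)**2 = (-83)**2 = 6889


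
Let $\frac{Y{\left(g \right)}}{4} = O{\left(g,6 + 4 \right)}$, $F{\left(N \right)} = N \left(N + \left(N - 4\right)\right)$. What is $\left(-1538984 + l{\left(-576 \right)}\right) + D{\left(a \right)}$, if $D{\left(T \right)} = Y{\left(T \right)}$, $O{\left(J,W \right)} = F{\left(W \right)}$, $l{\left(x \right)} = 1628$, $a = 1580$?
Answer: $-1536716$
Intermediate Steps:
$F{\left(N \right)} = N \left(-4 + 2 N\right)$ ($F{\left(N \right)} = N \left(N + \left(-4 + N\right)\right) = N \left(-4 + 2 N\right)$)
$O{\left(J,W \right)} = 2 W \left(-2 + W\right)$
$Y{\left(g \right)} = 640$ ($Y{\left(g \right)} = 4 \cdot 2 \left(6 + 4\right) \left(-2 + \left(6 + 4\right)\right) = 4 \cdot 2 \cdot 10 \left(-2 + 10\right) = 4 \cdot 2 \cdot 10 \cdot 8 = 4 \cdot 160 = 640$)
$D{\left(T \right)} = 640$
$\left(-1538984 + l{\left(-576 \right)}\right) + D{\left(a \right)} = \left(-1538984 + 1628\right) + 640 = -1537356 + 640 = -1536716$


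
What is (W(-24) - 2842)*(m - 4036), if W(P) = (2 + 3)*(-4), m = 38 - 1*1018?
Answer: 14355792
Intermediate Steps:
m = -980 (m = 38 - 1018 = -980)
W(P) = -20 (W(P) = 5*(-4) = -20)
(W(-24) - 2842)*(m - 4036) = (-20 - 2842)*(-980 - 4036) = -2862*(-5016) = 14355792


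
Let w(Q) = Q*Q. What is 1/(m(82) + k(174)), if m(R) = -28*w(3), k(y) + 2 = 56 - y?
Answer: -1/372 ≈ -0.0026882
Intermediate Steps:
k(y) = 54 - y (k(y) = -2 + (56 - y) = 54 - y)
w(Q) = Q²
m(R) = -252 (m(R) = -28*3² = -28*9 = -252)
1/(m(82) + k(174)) = 1/(-252 + (54 - 1*174)) = 1/(-252 + (54 - 174)) = 1/(-252 - 120) = 1/(-372) = -1/372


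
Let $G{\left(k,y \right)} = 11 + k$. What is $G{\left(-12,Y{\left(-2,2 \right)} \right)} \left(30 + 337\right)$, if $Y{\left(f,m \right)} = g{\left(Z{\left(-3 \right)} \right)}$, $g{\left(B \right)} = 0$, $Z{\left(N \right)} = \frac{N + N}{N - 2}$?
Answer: $-367$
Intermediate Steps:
$Z{\left(N \right)} = \frac{2 N}{-2 + N}$
$Y{\left(f,m \right)} = 0$
$G{\left(-12,Y{\left(-2,2 \right)} \right)} \left(30 + 337\right) = \left(11 - 12\right) \left(30 + 337\right) = \left(-1\right) 367 = -367$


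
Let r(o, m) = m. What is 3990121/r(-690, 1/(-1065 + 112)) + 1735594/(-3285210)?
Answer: -6246145648928162/1642605 ≈ -3.8026e+9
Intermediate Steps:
3990121/r(-690, 1/(-1065 + 112)) + 1735594/(-3285210) = 3990121/(1/(-1065 + 112)) + 1735594/(-3285210) = 3990121/(1/(-953)) + 1735594*(-1/3285210) = 3990121/(-1/953) - 867797/1642605 = 3990121*(-953) - 867797/1642605 = -3802585313 - 867797/1642605 = -6246145648928162/1642605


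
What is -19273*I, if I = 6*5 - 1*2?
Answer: -539644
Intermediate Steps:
I = 28 (I = 30 - 2 = 28)
-19273*I = -19273*28 = -539644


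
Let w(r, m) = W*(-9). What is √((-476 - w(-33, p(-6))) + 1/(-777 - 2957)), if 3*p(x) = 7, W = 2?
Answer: I*√6385785982/3734 ≈ 21.401*I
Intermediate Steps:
p(x) = 7/3 (p(x) = (⅓)*7 = 7/3)
w(r, m) = -18 (w(r, m) = 2*(-9) = -18)
√((-476 - w(-33, p(-6))) + 1/(-777 - 2957)) = √((-476 - 1*(-18)) + 1/(-777 - 2957)) = √((-476 + 18) + 1/(-3734)) = √(-458 - 1/3734) = √(-1710173/3734) = I*√6385785982/3734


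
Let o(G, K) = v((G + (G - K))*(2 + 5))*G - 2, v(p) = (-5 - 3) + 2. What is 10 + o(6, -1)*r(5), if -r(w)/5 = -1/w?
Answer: -28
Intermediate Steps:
v(p) = -6 (v(p) = -8 + 2 = -6)
o(G, K) = -2 - 6*G (o(G, K) = -6*G - 2 = -2 - 6*G)
r(w) = 5/w (r(w) = -(-5)/w = 5/w)
10 + o(6, -1)*r(5) = 10 + (-2 - 6*6)*(5/5) = 10 + (-2 - 36)*(5*(⅕)) = 10 - 38*1 = 10 - 38 = -28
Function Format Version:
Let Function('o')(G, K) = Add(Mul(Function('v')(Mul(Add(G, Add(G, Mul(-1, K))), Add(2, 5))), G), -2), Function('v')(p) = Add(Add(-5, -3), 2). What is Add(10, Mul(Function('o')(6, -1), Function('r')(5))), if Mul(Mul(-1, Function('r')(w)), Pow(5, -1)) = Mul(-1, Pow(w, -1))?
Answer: -28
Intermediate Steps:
Function('v')(p) = -6 (Function('v')(p) = Add(-8, 2) = -6)
Function('o')(G, K) = Add(-2, Mul(-6, G)) (Function('o')(G, K) = Add(Mul(-6, G), -2) = Add(-2, Mul(-6, G)))
Function('r')(w) = Mul(5, Pow(w, -1)) (Function('r')(w) = Mul(-5, Mul(-1, Pow(w, -1))) = Mul(5, Pow(w, -1)))
Add(10, Mul(Function('o')(6, -1), Function('r')(5))) = Add(10, Mul(Add(-2, Mul(-6, 6)), Mul(5, Pow(5, -1)))) = Add(10, Mul(Add(-2, -36), Mul(5, Rational(1, 5)))) = Add(10, Mul(-38, 1)) = Add(10, -38) = -28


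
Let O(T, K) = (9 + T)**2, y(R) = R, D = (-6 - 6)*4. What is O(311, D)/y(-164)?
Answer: -25600/41 ≈ -624.39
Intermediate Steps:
D = -48 (D = -12*4 = -48)
O(311, D)/y(-164) = (9 + 311)**2/(-164) = 320**2*(-1/164) = 102400*(-1/164) = -25600/41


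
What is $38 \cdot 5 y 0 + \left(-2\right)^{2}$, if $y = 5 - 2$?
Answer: $4$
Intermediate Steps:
$y = 3$
$38 \cdot 5 y 0 + \left(-2\right)^{2} = 38 \cdot 5 \cdot 3 \cdot 0 + \left(-2\right)^{2} = 38 \cdot 15 \cdot 0 + 4 = 38 \cdot 0 + 4 = 0 + 4 = 4$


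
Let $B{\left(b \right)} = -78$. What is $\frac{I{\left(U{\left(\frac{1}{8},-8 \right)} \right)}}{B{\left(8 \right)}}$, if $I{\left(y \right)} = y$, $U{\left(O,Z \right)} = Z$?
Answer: $\frac{4}{39} \approx 0.10256$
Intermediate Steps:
$\frac{I{\left(U{\left(\frac{1}{8},-8 \right)} \right)}}{B{\left(8 \right)}} = - \frac{8}{-78} = \left(-8\right) \left(- \frac{1}{78}\right) = \frac{4}{39}$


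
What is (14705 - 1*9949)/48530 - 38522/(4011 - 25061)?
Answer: 98479323/51077825 ≈ 1.9280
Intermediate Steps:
(14705 - 1*9949)/48530 - 38522/(4011 - 25061) = (14705 - 9949)*(1/48530) - 38522/(-21050) = 4756*(1/48530) - 38522*(-1/21050) = 2378/24265 + 19261/10525 = 98479323/51077825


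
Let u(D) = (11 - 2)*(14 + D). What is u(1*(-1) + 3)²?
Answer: 20736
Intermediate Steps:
u(D) = 126 + 9*D (u(D) = 9*(14 + D) = 126 + 9*D)
u(1*(-1) + 3)² = (126 + 9*(1*(-1) + 3))² = (126 + 9*(-1 + 3))² = (126 + 9*2)² = (126 + 18)² = 144² = 20736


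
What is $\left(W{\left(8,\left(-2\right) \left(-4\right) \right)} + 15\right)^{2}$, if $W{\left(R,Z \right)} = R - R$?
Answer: $225$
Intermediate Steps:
$W{\left(R,Z \right)} = 0$
$\left(W{\left(8,\left(-2\right) \left(-4\right) \right)} + 15\right)^{2} = \left(0 + 15\right)^{2} = 15^{2} = 225$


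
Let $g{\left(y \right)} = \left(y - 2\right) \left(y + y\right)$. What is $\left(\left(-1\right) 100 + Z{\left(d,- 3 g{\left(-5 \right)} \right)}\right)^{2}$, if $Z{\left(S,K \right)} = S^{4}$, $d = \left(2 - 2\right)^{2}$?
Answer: $10000$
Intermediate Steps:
$d = 0$ ($d = 0^{2} = 0$)
$g{\left(y \right)} = 2 y \left(-2 + y\right)$ ($g{\left(y \right)} = \left(-2 + y\right) 2 y = 2 y \left(-2 + y\right)$)
$\left(\left(-1\right) 100 + Z{\left(d,- 3 g{\left(-5 \right)} \right)}\right)^{2} = \left(\left(-1\right) 100 + 0^{4}\right)^{2} = \left(-100 + 0\right)^{2} = \left(-100\right)^{2} = 10000$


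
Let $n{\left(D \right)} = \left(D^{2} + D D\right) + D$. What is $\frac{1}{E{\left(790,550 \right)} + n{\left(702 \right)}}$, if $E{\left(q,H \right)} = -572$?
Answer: $\frac{1}{985738} \approx 1.0145 \cdot 10^{-6}$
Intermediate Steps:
$n{\left(D \right)} = D + 2 D^{2}$ ($n{\left(D \right)} = \left(D^{2} + D^{2}\right) + D = 2 D^{2} + D = D + 2 D^{2}$)
$\frac{1}{E{\left(790,550 \right)} + n{\left(702 \right)}} = \frac{1}{-572 + 702 \left(1 + 2 \cdot 702\right)} = \frac{1}{-572 + 702 \left(1 + 1404\right)} = \frac{1}{-572 + 702 \cdot 1405} = \frac{1}{-572 + 986310} = \frac{1}{985738}$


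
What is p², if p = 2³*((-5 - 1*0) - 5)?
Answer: 6400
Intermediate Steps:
p = -80 (p = 8*((-5 + 0) - 5) = 8*(-5 - 5) = 8*(-10) = -80)
p² = (-80)² = 6400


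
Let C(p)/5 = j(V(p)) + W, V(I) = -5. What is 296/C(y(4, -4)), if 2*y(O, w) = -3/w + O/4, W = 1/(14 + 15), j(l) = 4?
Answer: 8584/585 ≈ 14.674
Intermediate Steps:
W = 1/29 ≈ 0.034483
y(O, w) = -3/(2*w) + O/8 (y(O, w) = (-3/w + O/4)/2 = -3/(2*w) + O/8)
C(p) = 585/29 (C(p) = 5*(4 + 1/29) = 5*(117/29) = 585/29)
296/C(y(4, -4)) = 296/(585/29) = 296*(29/585) = 8584/585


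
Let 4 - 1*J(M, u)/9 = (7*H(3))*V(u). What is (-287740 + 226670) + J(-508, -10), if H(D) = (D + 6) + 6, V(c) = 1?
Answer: -61979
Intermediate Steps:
H(D) = 12 + D (H(D) = (6 + D) + 6 = 12 + D)
J(M, u) = -909 (J(M, u) = 36 - 9*7*(12 + 3) = 36 - 9*7*15 = 36 - 945 = -909)
(-287740 + 226670) + J(-508, -10) = (-287740 + 226670) - 909 = -61070 - 909 = -61979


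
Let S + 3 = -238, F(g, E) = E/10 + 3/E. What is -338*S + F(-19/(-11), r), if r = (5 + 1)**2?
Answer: 4887701/60 ≈ 81462.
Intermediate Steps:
r = 36 (r = 6**2 = 36)
F(g, E) = 3/E + E/10 (F(g, E) = E*(1/10) + 3/E = E/10 + 3/E = 3/E + E/10)
S = -241 (S = -3 - 238 = -241)
-338*S + F(-19/(-11), r) = -338*(-241) + (3/36 + (1/10)*36) = 81458 + (3*(1/36) + 18/5) = 81458 + (1/12 + 18/5) = 81458 + 221/60 = 4887701/60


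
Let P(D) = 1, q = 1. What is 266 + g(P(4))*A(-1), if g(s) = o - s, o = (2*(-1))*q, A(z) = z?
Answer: 269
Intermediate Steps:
o = -2 (o = (2*(-1))*1 = -2*1 = -2)
g(s) = -2 - s
266 + g(P(4))*A(-1) = 266 + (-2 - 1*1)*(-1) = 266 + (-2 - 1)*(-1) = 266 - 3*(-1) = 266 + 3 = 269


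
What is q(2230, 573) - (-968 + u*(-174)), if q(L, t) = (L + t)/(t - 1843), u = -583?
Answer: -127604783/1270 ≈ -1.0048e+5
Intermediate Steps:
q(L, t) = (L + t)/(-1843 + t)
q(2230, 573) - (-968 + u*(-174)) = (2230 + 573)/(-1843 + 573) - (-968 - 583*(-174)) = 2803/(-1270) - (-968 + 101442) = -1/1270*2803 - 1*100474 = -2803/1270 - 100474 = -127604783/1270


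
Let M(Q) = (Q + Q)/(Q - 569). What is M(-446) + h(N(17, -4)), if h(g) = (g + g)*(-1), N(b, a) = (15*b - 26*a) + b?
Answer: -762388/1015 ≈ -751.12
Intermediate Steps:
N(b, a) = -26*a + 16*b (N(b, a) = (-26*a + 15*b) + b = -26*a + 16*b)
h(g) = -2*g (h(g) = (2*g)*(-1) = -2*g)
M(Q) = 2*Q/(-569 + Q) (M(Q) = (2*Q)/(-569 + Q) = 2*Q/(-569 + Q))
M(-446) + h(N(17, -4)) = 2*(-446)/(-569 - 446) - 2*(-26*(-4) + 16*17) = 2*(-446)/(-1015) - 2*(104 + 272) = 2*(-446)*(-1/1015) - 2*376 = 892/1015 - 752 = -762388/1015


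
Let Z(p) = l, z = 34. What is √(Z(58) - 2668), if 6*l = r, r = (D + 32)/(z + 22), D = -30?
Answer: I*√18825366/84 ≈ 51.653*I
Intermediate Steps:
r = 1/28 (r = (-30 + 32)/(34 + 22) = 2/56 = 2*(1/56) = 1/28 ≈ 0.035714)
l = 1/168 (l = (⅙)*(1/28) = 1/168 ≈ 0.0059524)
Z(p) = 1/168
√(Z(58) - 2668) = √(1/168 - 2668) = √(-448223/168) = I*√18825366/84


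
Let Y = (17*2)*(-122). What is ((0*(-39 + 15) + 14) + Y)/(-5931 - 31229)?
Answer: 2067/18580 ≈ 0.11125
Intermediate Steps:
Y = -4148 (Y = 34*(-122) = -4148)
((0*(-39 + 15) + 14) + Y)/(-5931 - 31229) = ((0*(-39 + 15) + 14) - 4148)/(-5931 - 31229) = ((0*(-24) + 14) - 4148)/(-37160) = ((0 + 14) - 4148)*(-1/37160) = (14 - 4148)*(-1/37160) = -4134*(-1/37160) = 2067/18580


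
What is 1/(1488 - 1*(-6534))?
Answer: 1/8022 ≈ 0.00012466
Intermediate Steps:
1/(1488 - 1*(-6534)) = 1/(1488 + 6534) = 1/8022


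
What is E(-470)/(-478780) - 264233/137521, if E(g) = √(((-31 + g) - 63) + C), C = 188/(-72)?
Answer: -264233/137521 - I*√20398/2872680 ≈ -1.9214 - 4.9717e-5*I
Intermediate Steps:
C = -47/18 (C = 188*(-1/72) = -47/18 ≈ -2.6111)
E(g) = √(-1739/18 + g) (E(g) = √(((-31 + g) - 63) - 47/18) = √((-94 + g) - 47/18) = √(-1739/18 + g))
E(-470)/(-478780) - 264233/137521 = (√(-3478 + 36*(-470))/6)/(-478780) - 264233/137521 = (√(-3478 - 16920)/6)*(-1/478780) - 264233*1/137521 = (√(-20398)/6)*(-1/478780) - 264233/137521 = ((I*√20398)/6)*(-1/478780) - 264233/137521 = (I*√20398/6)*(-1/478780) - 264233/137521 = -I*√20398/2872680 - 264233/137521 = -264233/137521 - I*√20398/2872680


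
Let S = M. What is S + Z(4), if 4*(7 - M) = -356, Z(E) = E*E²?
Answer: 160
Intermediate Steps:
Z(E) = E³
M = 96 (M = 7 - ¼*(-356) = 7 + 89 = 96)
S = 96
S + Z(4) = 96 + 4³ = 96 + 64 = 160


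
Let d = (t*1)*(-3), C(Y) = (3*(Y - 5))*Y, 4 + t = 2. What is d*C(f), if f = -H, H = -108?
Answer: 200232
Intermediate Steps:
t = -2 (t = -4 + 2 = -2)
f = 108 (f = -1*(-108) = 108)
C(Y) = Y*(-15 + 3*Y) (C(Y) = (3*(-5 + Y))*Y = (-15 + 3*Y)*Y = Y*(-15 + 3*Y))
d = 6 (d = -2*1*(-3) = -2*(-3) = 6)
d*C(f) = 6*(3*108*(-5 + 108)) = 6*(3*108*103) = 6*33372 = 200232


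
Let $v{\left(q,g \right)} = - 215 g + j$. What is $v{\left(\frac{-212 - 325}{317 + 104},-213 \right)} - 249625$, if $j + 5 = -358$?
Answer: $-204193$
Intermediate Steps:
$j = -363$ ($j = -5 - 358 = -363$)
$v{\left(q,g \right)} = -363 - 215 g$ ($v{\left(q,g \right)} = - 215 g - 363 = -363 - 215 g$)
$v{\left(\frac{-212 - 325}{317 + 104},-213 \right)} - 249625 = \left(-363 - -45795\right) - 249625 = \left(-363 + 45795\right) - 249625 = 45432 - 249625 = -204193$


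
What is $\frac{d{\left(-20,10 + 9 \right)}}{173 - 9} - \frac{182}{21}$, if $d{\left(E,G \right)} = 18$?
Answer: $- \frac{2105}{246} \approx -8.5569$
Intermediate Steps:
$\frac{d{\left(-20,10 + 9 \right)}}{173 - 9} - \frac{182}{21} = \frac{18}{173 - 9} - \frac{182}{21} = \frac{18}{173 - 9} - \frac{26}{3} = \frac{18}{164} - \frac{26}{3} = 18 \cdot \frac{1}{164} - \frac{26}{3} = \frac{9}{82} - \frac{26}{3} = - \frac{2105}{246}$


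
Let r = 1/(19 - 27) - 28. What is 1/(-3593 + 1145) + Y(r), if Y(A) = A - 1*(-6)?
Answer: -54163/2448 ≈ -22.125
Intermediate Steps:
r = -225/8 (r = 1/(-8) - 28 = -⅛ - 28 = -225/8 ≈ -28.125)
Y(A) = 6 + A (Y(A) = A + 6 = 6 + A)
1/(-3593 + 1145) + Y(r) = 1/(-3593 + 1145) + (6 - 225/8) = 1/(-2448) - 177/8 = -1/2448 - 177/8 = -54163/2448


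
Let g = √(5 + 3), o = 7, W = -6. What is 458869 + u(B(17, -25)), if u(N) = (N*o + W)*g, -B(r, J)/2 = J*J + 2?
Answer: 458869 - 17568*√2 ≈ 4.3402e+5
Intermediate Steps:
B(r, J) = -4 - 2*J² (B(r, J) = -2*(J*J + 2) = -2*(J² + 2) = -2*(2 + J²) = -4 - 2*J²)
g = 2*√2 (g = √8 = 2*√2 ≈ 2.8284)
u(N) = 2*√2*(-6 + 7*N) (u(N) = (N*7 - 6)*(2*√2) = (7*N - 6)*(2*√2) = (-6 + 7*N)*(2*√2) = 2*√2*(-6 + 7*N))
458869 + u(B(17, -25)) = 458869 + √2*(-12 + 14*(-4 - 2*(-25)²)) = 458869 + √2*(-12 + 14*(-4 - 2*625)) = 458869 + √2*(-12 + 14*(-4 - 1250)) = 458869 + √2*(-12 + 14*(-1254)) = 458869 + √2*(-12 - 17556) = 458869 + √2*(-17568) = 458869 - 17568*√2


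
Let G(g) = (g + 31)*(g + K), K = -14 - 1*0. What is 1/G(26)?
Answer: 1/684 ≈ 0.0014620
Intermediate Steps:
K = -14 (K = -14 + 0 = -14)
G(g) = (-14 + g)*(31 + g) (G(g) = (g + 31)*(g - 14) = (31 + g)*(-14 + g) = (-14 + g)*(31 + g))
1/G(26) = 1/(-434 + 26² + 17*26) = 1/(-434 + 676 + 442) = 1/684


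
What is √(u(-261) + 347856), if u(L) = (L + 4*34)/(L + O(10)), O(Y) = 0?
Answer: √2632925689/87 ≈ 589.79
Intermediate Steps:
u(L) = (136 + L)/L (u(L) = (L + 4*34)/(L + 0) = (L + 136)/L = (136 + L)/L)
√(u(-261) + 347856) = √((136 - 261)/(-261) + 347856) = √(-1/261*(-125) + 347856) = √(125/261 + 347856) = √(90790541/261) = √2632925689/87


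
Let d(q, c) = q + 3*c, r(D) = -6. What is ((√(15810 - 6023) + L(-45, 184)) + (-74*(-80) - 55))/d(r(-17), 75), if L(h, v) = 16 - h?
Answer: 5926/219 + √9787/219 ≈ 27.511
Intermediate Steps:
((√(15810 - 6023) + L(-45, 184)) + (-74*(-80) - 55))/d(r(-17), 75) = ((√(15810 - 6023) + (16 - 1*(-45))) + (-74*(-80) - 55))/(-6 + 3*75) = ((√9787 + (16 + 45)) + (5920 - 55))/(-6 + 225) = ((√9787 + 61) + 5865)/219 = ((61 + √9787) + 5865)*(1/219) = (5926 + √9787)*(1/219) = 5926/219 + √9787/219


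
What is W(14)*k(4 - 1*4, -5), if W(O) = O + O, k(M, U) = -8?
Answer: -224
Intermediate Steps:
W(O) = 2*O
W(14)*k(4 - 1*4, -5) = (2*14)*(-8) = 28*(-8) = -224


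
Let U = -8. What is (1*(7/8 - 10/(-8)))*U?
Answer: -17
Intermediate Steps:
(1*(7/8 - 10/(-8)))*U = (1*(7/8 - 10/(-8)))*(-8) = (1*(7*(⅛) - 10*(-⅛)))*(-8) = (1*(7/8 + 5/4))*(-8) = (1*(17/8))*(-8) = (17/8)*(-8) = -17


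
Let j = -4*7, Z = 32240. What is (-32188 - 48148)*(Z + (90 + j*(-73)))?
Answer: -2761469664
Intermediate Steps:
j = -28
(-32188 - 48148)*(Z + (90 + j*(-73))) = (-32188 - 48148)*(32240 + (90 - 28*(-73))) = -80336*(32240 + (90 + 2044)) = -80336*(32240 + 2134) = -80336*34374 = -2761469664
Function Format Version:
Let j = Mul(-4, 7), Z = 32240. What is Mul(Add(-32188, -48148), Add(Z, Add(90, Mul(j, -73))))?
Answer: -2761469664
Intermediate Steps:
j = -28
Mul(Add(-32188, -48148), Add(Z, Add(90, Mul(j, -73)))) = Mul(Add(-32188, -48148), Add(32240, Add(90, Mul(-28, -73)))) = Mul(-80336, Add(32240, Add(90, 2044))) = Mul(-80336, Add(32240, 2134)) = Mul(-80336, 34374) = -2761469664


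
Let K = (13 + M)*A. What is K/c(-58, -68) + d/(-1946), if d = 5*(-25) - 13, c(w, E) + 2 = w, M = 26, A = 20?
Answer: -12580/973 ≈ -12.929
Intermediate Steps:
c(w, E) = -2 + w
K = 780 (K = (13 + 26)*20 = 39*20 = 780)
d = -138 (d = -125 - 13 = -138)
K/c(-58, -68) + d/(-1946) = 780/(-2 - 58) - 138/(-1946) = 780/(-60) - 138*(-1/1946) = 780*(-1/60) + 69/973 = -13 + 69/973 = -12580/973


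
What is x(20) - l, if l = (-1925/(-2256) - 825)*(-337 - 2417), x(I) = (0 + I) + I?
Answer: -853392185/376 ≈ -2.2697e+6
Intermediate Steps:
x(I) = 2*I (x(I) = I + I = 2*I)
l = 853407225/376 (l = (-1925*(-1/2256) - 825)*(-2754) = (1925/2256 - 825)*(-2754) = -1859275/2256*(-2754) = 853407225/376 ≈ 2.2697e+6)
x(20) - l = 2*20 - 1*853407225/376 = 40 - 853407225/376 = -853392185/376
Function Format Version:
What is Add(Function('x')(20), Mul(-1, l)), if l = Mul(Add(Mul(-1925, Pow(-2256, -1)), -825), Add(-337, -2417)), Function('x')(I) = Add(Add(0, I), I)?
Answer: Rational(-853392185, 376) ≈ -2.2697e+6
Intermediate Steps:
Function('x')(I) = Mul(2, I) (Function('x')(I) = Add(I, I) = Mul(2, I))
l = Rational(853407225, 376) (l = Mul(Add(Mul(-1925, Rational(-1, 2256)), -825), -2754) = Mul(Add(Rational(1925, 2256), -825), -2754) = Mul(Rational(-1859275, 2256), -2754) = Rational(853407225, 376) ≈ 2.2697e+6)
Add(Function('x')(20), Mul(-1, l)) = Add(Mul(2, 20), Mul(-1, Rational(853407225, 376))) = Add(40, Rational(-853407225, 376)) = Rational(-853392185, 376)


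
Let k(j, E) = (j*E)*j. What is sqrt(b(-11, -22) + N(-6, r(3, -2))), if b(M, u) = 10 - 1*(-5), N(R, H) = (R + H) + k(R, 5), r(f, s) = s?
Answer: sqrt(187) ≈ 13.675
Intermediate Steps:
k(j, E) = E*j**2 (k(j, E) = (E*j)*j = E*j**2)
N(R, H) = H + R + 5*R**2 (N(R, H) = (R + H) + 5*R**2 = (H + R) + 5*R**2 = H + R + 5*R**2)
b(M, u) = 15 (b(M, u) = 10 + 5 = 15)
sqrt(b(-11, -22) + N(-6, r(3, -2))) = sqrt(15 + (-2 - 6 + 5*(-6)**2)) = sqrt(15 + (-2 - 6 + 5*36)) = sqrt(15 + (-2 - 6 + 180)) = sqrt(15 + 172) = sqrt(187)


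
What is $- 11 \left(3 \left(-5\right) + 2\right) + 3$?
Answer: $146$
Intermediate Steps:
$- 11 \left(3 \left(-5\right) + 2\right) + 3 = - 11 \left(-15 + 2\right) + 3 = \left(-11\right) \left(-13\right) + 3 = 143 + 3 = 146$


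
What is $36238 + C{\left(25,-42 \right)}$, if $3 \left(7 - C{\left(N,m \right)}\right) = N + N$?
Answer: $\frac{108685}{3} \approx 36228.0$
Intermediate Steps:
$C{\left(N,m \right)} = 7 - \frac{2 N}{3}$ ($C{\left(N,m \right)} = 7 - \frac{N + N}{3} = 7 - \frac{2 N}{3}$)
$36238 + C{\left(25,-42 \right)} = 36238 + \left(7 - \frac{50}{3}\right) = 36238 - \frac{29}{3} = \frac{108685}{3}$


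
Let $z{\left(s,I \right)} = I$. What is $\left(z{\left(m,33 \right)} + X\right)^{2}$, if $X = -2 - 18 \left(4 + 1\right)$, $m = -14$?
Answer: $3481$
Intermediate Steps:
$X = -92$ ($X = -2 - 90 = -92$)
$\left(z{\left(m,33 \right)} + X\right)^{2} = \left(33 - 92\right)^{2} = \left(-59\right)^{2} = 3481$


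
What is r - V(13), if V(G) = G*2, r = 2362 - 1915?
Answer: 421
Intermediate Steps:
r = 447
V(G) = 2*G
r - V(13) = 447 - 2*13 = 447 - 1*26 = 447 - 26 = 421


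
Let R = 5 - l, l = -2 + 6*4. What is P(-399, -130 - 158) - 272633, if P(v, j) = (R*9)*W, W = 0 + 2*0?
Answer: -272633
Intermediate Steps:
l = 22 (l = -2 + 24 = 22)
R = -17 (R = 5 - 1*22 = 5 - 22 = -17)
W = 0 (W = 0 + 0 = 0)
P(v, j) = 0 (P(v, j) = -17*9*0 = -153*0 = 0)
P(-399, -130 - 158) - 272633 = 0 - 272633 = -272633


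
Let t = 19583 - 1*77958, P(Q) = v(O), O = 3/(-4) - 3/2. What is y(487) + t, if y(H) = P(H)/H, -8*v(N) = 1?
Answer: -227429001/3896 ≈ -58375.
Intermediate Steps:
O = -9/4 (O = 3*(-1/4) - 3*1/2 = -3/4 - 3/2 = -9/4 ≈ -2.2500)
v(N) = -1/8 (v(N) = -1/8*1 = -1/8)
P(Q) = -1/8
y(H) = -1/(8*H)
t = -58375 (t = 19583 - 77958 = -58375)
y(487) + t = -1/8/487 - 58375 = -1/8*1/487 - 58375 = -1/3896 - 58375 = -227429001/3896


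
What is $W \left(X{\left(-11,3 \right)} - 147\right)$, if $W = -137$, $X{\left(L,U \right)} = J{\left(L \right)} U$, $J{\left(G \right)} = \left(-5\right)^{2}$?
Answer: $9864$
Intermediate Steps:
$J{\left(G \right)} = 25$
$X{\left(L,U \right)} = 25 U$
$W \left(X{\left(-11,3 \right)} - 147\right) = - 137 \left(25 \cdot 3 - 147\right) = - 137 \left(75 - 147\right) = \left(-137\right) \left(-72\right) = 9864$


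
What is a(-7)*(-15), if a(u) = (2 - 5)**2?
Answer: -135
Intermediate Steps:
a(u) = 9 (a(u) = (-3)**2 = 9)
a(-7)*(-15) = 9*(-15) = -135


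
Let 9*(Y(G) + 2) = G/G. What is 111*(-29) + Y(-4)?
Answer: -28988/9 ≈ -3220.9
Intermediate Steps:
Y(G) = -17/9 (Y(G) = -2 + (G/G)/9 = -2 + (1/9)*1 = -2 + 1/9 = -17/9)
111*(-29) + Y(-4) = 111*(-29) - 17/9 = -3219 - 17/9 = -28988/9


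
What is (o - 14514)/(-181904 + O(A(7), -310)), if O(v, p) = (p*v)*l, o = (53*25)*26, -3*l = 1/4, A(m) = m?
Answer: -1344/12251 ≈ -0.10971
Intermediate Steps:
l = -1/12 (l = -1/3/4 = -1/3*1/4 = -1/12 ≈ -0.083333)
o = 34450 (o = 1325*26 = 34450)
O(v, p) = -p*v/12 (O(v, p) = (p*v)*(-1/12) = -p*v/12)
(o - 14514)/(-181904 + O(A(7), -310)) = (34450 - 14514)/(-181904 - 1/12*(-310)*7) = 19936/(-181904 + 1085/6) = 19936/(-1090339/6) = 19936*(-6/1090339) = -1344/12251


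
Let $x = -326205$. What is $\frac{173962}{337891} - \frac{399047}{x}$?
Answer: $\frac{17416514917}{10020157605} \approx 1.7381$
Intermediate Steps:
$\frac{173962}{337891} - \frac{399047}{x} = \frac{173962}{337891} - \frac{399047}{-326205} = 173962 \cdot \frac{1}{337891} - - \frac{36277}{29655} = \frac{173962}{337891} + \frac{36277}{29655} = \frac{17416514917}{10020157605}$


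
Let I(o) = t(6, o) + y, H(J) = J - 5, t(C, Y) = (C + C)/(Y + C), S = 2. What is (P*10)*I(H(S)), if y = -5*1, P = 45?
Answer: -450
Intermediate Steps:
t(C, Y) = 2*C/(C + Y) (t(C, Y) = (2*C)/(C + Y) = 2*C/(C + Y))
y = -5
H(J) = -5 + J
I(o) = -5 + 12/(6 + o) (I(o) = 2*6/(6 + o) - 5 = 12/(6 + o) - 5 = -5 + 12/(6 + o))
(P*10)*I(H(S)) = (45*10)*((-18 - 5*(-5 + 2))/(6 + (-5 + 2))) = 450*((-18 - 5*(-3))/(6 - 3)) = 450*((-18 + 15)/3) = 450*((1/3)*(-3)) = 450*(-1) = -450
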